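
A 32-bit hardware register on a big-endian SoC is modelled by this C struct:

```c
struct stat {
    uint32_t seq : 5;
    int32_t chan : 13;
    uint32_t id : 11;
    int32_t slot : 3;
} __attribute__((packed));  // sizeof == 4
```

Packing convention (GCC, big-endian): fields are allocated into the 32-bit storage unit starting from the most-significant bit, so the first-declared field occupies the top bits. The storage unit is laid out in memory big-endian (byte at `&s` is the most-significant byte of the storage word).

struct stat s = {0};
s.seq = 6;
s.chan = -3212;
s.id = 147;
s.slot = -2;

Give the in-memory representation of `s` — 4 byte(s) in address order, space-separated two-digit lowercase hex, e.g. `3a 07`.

34 dd 04 9e

[27+:5] seq=6 & 0x1f = 0x6; word=0x30000000
[14+:13] chan=-3212 & 0x1fff = 0x1374; word=0x34dd0000
[3+:11] id=147 & 0x7ff = 0x93; word=0x34dd0498
[0+:3] slot=-2 & 0x7 = 0x6; word=0x34dd049e
word = 0x34dd049e → big-endian bytes:
  [0]=0x34  [1]=0xdd  [2]=0x04  [3]=0x9e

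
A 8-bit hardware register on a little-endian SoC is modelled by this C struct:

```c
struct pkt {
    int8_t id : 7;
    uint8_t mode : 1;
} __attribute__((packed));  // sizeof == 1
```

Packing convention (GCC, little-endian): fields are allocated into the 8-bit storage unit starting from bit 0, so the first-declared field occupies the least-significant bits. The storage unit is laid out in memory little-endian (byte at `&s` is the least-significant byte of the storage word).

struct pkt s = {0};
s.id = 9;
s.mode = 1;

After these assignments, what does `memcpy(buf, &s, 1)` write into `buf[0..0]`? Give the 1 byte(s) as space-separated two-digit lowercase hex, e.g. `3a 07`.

id:7 = 9 → 0x9 << 0 → word 0x09
mode:1 = 1 → 0x1 << 7 → word 0x89
word = 0x89 → little-endian bytes:
  [0]=0x89

89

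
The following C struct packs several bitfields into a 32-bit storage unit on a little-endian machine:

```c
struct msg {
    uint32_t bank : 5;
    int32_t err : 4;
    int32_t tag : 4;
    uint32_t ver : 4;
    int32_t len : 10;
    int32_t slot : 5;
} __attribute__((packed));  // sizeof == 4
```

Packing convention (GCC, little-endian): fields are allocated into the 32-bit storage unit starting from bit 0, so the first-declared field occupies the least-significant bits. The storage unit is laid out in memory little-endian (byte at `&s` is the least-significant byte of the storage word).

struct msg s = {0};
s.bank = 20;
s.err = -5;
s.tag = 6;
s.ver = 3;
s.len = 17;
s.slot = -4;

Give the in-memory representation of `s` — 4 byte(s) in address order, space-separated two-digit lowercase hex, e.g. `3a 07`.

bank:5 = 20 → 0x14 << 0 → word 0x00000014
err:4 = -5 → 0xb << 5 → word 0x00000174
tag:4 = 6 → 0x6 << 9 → word 0x00000d74
ver:4 = 3 → 0x3 << 13 → word 0x00006d74
len:10 = 17 → 0x11 << 17 → word 0x00226d74
slot:5 = -4 → 0x1c << 27 → word 0xe0226d74
word = 0xe0226d74 → little-endian bytes:
  [0]=0x74  [1]=0x6d  [2]=0x22  [3]=0xe0

74 6d 22 e0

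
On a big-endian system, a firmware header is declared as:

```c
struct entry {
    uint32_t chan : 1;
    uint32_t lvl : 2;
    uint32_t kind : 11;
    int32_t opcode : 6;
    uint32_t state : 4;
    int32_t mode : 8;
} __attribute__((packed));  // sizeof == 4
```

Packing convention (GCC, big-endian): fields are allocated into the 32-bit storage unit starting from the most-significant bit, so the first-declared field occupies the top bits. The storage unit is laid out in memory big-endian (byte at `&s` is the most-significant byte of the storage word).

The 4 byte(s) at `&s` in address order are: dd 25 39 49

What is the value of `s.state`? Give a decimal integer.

[0]=0xdd [1]=0x25 [2]=0x39 [3]=0x49 (big-endian) → word 0xdd253949
chan:1 @ bit 31 → (0xdd253949>>31)&0x1 = 0x1
lvl:2 @ bit 29 → (0xdd253949>>29)&0x3 = 0x2
kind:11 @ bit 18 → (0xdd253949>>18)&0x7ff = 0x749
opcode:6 @ bit 12 → (0xdd253949>>12)&0x3f = 0x13
state:4 @ bit 8 → (0xdd253949>>8)&0xf = 0x9  ←
mode:8 @ bit 0 → (0xdd253949>>0)&0xff = 0x49

9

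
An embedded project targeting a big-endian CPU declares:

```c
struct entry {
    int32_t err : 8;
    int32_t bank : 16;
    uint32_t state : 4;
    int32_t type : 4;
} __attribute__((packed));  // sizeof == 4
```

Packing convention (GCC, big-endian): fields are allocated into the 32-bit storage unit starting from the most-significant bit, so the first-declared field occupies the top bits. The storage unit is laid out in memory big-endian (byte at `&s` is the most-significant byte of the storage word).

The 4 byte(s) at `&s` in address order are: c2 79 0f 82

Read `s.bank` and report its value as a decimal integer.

30991

[0]=0xc2 [1]=0x79 [2]=0x0f [3]=0x82 (big-endian) → word 0xc2790f82
err:8 @ bit 24 → (0xc2790f82>>24)&0xff = 0xc2
bank:16 @ bit 8 → (0xc2790f82>>8)&0xffff = 0x790f  ←
state:4 @ bit 4 → (0xc2790f82>>4)&0xf = 0x8
type:4 @ bit 0 → (0xc2790f82>>0)&0xf = 0x2
bank signed 16b, MSB=0: value = 30991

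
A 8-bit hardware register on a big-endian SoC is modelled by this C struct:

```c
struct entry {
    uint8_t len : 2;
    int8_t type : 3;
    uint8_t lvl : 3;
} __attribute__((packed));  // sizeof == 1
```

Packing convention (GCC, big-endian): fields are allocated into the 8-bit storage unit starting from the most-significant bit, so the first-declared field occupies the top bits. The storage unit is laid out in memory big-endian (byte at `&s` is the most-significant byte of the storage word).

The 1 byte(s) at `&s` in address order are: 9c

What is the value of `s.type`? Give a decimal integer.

3

[0]=0x9c (big-endian) → word 0x9c
len:2 @ bit 6 → (0x9c>>6)&0x3 = 0x2
type:3 @ bit 3 → (0x9c>>3)&0x7 = 0x3  ←
lvl:3 @ bit 0 → (0x9c>>0)&0x7 = 0x4
type signed 3b, MSB=0: value = 3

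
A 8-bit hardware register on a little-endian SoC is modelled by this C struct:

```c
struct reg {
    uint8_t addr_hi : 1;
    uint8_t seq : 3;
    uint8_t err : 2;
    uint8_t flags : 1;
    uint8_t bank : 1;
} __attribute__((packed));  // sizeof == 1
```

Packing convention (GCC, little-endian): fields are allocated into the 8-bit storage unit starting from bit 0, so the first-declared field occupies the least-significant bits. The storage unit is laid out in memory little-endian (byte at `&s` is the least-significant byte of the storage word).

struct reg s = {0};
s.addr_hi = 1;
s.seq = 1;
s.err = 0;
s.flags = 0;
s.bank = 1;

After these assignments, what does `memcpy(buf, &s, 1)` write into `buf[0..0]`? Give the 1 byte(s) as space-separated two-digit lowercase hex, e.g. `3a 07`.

83

addr_hi:1 = 1 → 0x1 << 0 → word 0x01
seq:3 = 1 → 0x1 << 1 → word 0x03
err:2 = 0 → 0x0 << 4 → word 0x03
flags:1 = 0 → 0x0 << 6 → word 0x03
bank:1 = 1 → 0x1 << 7 → word 0x83
word = 0x83 → little-endian bytes:
  [0]=0x83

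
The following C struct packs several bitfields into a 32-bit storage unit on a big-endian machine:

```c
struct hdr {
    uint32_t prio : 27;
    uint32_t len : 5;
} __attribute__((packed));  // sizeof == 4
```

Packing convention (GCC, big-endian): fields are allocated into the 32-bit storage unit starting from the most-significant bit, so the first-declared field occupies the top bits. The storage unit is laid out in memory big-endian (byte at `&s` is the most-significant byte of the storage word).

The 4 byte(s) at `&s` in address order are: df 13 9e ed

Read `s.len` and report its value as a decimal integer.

[0]=0xdf [1]=0x13 [2]=0x9e [3]=0xed (big-endian) → word 0xdf139eed
prio [5+:27] = (word>>5) & 0x7ffffff = 116956407
len [0+:5] = (word>>0) & 0x1f = 13  ←

13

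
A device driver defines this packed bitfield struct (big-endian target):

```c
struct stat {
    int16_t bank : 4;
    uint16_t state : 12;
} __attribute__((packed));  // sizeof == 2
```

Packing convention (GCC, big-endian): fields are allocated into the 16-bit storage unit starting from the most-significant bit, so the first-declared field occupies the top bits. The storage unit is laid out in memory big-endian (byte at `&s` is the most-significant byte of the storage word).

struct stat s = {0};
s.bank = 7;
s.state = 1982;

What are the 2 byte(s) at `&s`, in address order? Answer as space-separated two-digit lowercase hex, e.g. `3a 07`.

77 be

bank (4b) val=7 bits=0x7 at bit 12: 0x7000
state (12b) val=1982 bits=0x7be at bit 0: 0x77be
word = 0x77be → big-endian bytes:
  [0]=0x77  [1]=0xbe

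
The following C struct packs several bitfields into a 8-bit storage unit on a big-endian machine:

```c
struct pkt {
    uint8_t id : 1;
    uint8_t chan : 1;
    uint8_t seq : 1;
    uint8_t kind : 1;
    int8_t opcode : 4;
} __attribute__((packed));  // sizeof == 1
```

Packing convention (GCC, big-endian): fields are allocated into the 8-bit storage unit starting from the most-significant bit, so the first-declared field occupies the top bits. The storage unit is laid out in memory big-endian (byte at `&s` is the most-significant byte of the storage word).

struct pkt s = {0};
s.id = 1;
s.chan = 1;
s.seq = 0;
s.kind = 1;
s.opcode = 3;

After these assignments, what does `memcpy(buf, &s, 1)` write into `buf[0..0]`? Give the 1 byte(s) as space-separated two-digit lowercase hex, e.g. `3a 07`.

id:1 = 1 → 0x1 << 7 → word 0x80
chan:1 = 1 → 0x1 << 6 → word 0xc0
seq:1 = 0 → 0x0 << 5 → word 0xc0
kind:1 = 1 → 0x1 << 4 → word 0xd0
opcode:4 = 3 → 0x3 << 0 → word 0xd3
word = 0xd3 → big-endian bytes:
  [0]=0xd3

d3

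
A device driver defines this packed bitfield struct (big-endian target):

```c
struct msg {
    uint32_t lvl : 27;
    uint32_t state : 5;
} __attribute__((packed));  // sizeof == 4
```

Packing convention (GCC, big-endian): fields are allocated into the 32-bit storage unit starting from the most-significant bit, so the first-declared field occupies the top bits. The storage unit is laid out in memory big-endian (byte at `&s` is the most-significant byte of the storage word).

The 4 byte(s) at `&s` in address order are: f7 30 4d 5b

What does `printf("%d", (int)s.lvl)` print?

[0]=0xf7 [1]=0x30 [2]=0x4d [3]=0x5b (big-endian) → word 0xf7304d5b
lvl [5+:27] = (word>>5) & 0x7ffffff = 129598058  ←
state [0+:5] = (word>>0) & 0x1f = 27

129598058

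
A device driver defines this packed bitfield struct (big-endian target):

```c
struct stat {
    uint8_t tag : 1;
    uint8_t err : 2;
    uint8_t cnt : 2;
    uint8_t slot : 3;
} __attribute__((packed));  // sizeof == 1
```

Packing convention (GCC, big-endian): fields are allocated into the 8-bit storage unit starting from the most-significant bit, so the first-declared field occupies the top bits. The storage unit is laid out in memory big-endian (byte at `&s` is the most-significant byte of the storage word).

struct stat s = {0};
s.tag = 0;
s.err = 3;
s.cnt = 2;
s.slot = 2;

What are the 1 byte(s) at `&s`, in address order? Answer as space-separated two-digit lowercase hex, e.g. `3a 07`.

tag (1b) val=0 bits=0x0 at bit 7: 0x00
err (2b) val=3 bits=0x3 at bit 5: 0x60
cnt (2b) val=2 bits=0x2 at bit 3: 0x70
slot (3b) val=2 bits=0x2 at bit 0: 0x72
word = 0x72 → big-endian bytes:
  [0]=0x72

72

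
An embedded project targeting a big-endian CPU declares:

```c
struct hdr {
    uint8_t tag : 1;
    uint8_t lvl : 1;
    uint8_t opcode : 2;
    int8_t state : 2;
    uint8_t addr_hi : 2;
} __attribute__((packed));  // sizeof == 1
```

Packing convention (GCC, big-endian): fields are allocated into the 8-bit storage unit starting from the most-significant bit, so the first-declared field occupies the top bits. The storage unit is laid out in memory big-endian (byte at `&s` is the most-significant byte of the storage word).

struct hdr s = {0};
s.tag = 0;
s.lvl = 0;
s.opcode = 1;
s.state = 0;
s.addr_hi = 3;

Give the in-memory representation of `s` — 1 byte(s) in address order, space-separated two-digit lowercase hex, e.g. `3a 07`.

13

[7+:1] tag=0 & 0x1 = 0x0; word=0x00
[6+:1] lvl=0 & 0x1 = 0x0; word=0x00
[4+:2] opcode=1 & 0x3 = 0x1; word=0x10
[2+:2] state=0 & 0x3 = 0x0; word=0x10
[0+:2] addr_hi=3 & 0x3 = 0x3; word=0x13
word = 0x13 → big-endian bytes:
  [0]=0x13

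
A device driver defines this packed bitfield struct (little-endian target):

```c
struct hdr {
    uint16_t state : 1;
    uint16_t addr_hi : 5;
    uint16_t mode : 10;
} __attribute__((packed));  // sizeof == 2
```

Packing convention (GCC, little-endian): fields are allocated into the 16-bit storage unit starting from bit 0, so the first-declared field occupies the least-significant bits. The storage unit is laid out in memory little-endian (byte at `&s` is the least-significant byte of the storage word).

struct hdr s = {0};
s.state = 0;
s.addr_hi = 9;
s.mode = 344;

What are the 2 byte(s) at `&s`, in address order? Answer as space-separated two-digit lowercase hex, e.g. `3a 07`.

12 56

[0+:1] state=0 & 0x1 = 0x0; word=0x0000
[1+:5] addr_hi=9 & 0x1f = 0x9; word=0x0012
[6+:10] mode=344 & 0x3ff = 0x158; word=0x5612
word = 0x5612 → little-endian bytes:
  [0]=0x12  [1]=0x56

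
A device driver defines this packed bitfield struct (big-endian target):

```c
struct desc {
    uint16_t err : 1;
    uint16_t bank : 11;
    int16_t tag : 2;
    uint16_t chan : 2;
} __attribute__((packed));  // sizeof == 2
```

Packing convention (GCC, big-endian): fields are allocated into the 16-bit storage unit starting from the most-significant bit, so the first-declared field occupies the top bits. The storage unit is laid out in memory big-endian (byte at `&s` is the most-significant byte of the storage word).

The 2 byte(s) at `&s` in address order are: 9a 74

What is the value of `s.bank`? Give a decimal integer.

423

[0]=0x9a [1]=0x74 (big-endian) → word 0x9a74
err [15+:1] = (word>>15) & 0x1 = 1
bank [4+:11] = (word>>4) & 0x7ff = 423  ←
tag [2+:2] = (word>>2) & 0x3 = 1
chan [0+:2] = (word>>0) & 0x3 = 0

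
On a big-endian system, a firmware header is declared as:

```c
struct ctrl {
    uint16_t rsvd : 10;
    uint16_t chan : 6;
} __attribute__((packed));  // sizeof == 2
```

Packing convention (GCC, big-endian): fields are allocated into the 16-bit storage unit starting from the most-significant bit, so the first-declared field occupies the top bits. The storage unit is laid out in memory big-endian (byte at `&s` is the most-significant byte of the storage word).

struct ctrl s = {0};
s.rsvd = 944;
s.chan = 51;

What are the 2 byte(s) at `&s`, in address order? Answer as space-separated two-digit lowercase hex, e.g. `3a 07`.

rsvd:10 = 944 → 0x3b0 << 6 → word 0xec00
chan:6 = 51 → 0x33 << 0 → word 0xec33
word = 0xec33 → big-endian bytes:
  [0]=0xec  [1]=0x33

ec 33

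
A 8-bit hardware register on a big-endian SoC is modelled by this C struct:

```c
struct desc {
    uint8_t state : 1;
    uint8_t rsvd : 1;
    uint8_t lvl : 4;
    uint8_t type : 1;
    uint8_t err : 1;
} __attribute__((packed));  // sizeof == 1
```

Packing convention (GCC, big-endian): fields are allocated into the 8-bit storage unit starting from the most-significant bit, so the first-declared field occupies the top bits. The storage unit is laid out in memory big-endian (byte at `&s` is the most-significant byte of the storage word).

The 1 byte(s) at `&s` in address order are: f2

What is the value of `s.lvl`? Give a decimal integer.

[0]=0xf2 (big-endian) → word 0xf2
state:1 @ bit 7 → (0xf2>>7)&0x1 = 0x1
rsvd:1 @ bit 6 → (0xf2>>6)&0x1 = 0x1
lvl:4 @ bit 2 → (0xf2>>2)&0xf = 0xc  ←
type:1 @ bit 1 → (0xf2>>1)&0x1 = 0x1
err:1 @ bit 0 → (0xf2>>0)&0x1 = 0x0

12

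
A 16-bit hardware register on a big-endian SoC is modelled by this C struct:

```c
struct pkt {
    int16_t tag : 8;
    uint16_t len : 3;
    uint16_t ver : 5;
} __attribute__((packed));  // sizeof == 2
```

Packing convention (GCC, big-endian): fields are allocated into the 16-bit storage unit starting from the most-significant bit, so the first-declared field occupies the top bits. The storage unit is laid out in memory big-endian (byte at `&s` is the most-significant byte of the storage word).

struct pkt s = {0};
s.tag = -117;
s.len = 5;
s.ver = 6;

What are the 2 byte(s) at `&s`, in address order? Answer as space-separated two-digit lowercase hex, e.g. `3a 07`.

8b a6

tag:8 = -117 → 0x8b << 8 → word 0x8b00
len:3 = 5 → 0x5 << 5 → word 0x8ba0
ver:5 = 6 → 0x6 << 0 → word 0x8ba6
word = 0x8ba6 → big-endian bytes:
  [0]=0x8b  [1]=0xa6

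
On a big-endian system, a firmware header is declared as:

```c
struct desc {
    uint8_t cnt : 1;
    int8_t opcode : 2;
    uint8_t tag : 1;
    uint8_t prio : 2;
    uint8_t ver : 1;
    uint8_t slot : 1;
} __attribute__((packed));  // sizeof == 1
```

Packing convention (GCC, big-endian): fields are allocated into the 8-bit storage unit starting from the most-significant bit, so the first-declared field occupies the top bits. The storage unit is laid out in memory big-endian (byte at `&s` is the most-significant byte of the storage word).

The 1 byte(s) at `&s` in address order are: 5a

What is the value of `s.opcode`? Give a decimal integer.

[0]=0x5a (big-endian) → word 0x5a
cnt [7+:1] = (word>>7) & 0x1 = 0
opcode [5+:2] = (word>>5) & 0x3 = 2  ←
tag [4+:1] = (word>>4) & 0x1 = 1
prio [2+:2] = (word>>2) & 0x3 = 2
ver [1+:1] = (word>>1) & 0x1 = 1
slot [0+:1] = (word>>0) & 0x1 = 0
opcode signed 2b, MSB=1: 2 - 4 = -2

-2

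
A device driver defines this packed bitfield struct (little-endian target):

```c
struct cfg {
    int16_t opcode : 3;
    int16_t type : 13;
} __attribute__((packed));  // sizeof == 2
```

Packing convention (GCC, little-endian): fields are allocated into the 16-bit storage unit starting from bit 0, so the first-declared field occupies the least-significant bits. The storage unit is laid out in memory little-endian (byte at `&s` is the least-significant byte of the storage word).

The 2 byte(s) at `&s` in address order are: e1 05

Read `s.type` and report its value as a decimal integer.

188

[0]=0xe1 [1]=0x05 (little-endian) → word 0x05e1
opcode [0+:3] = (word>>0) & 0x7 = 1
type [3+:13] = (word>>3) & 0x1fff = 188  ←
type signed 13b, MSB=0: value = 188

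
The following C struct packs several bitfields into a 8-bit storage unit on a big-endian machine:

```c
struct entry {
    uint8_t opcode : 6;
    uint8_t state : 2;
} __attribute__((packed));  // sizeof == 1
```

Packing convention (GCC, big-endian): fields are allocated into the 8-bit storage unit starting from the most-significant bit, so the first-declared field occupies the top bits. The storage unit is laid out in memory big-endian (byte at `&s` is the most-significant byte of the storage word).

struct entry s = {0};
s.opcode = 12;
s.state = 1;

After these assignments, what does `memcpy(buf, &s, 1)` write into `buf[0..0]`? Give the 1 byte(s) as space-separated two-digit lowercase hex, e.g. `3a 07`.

31

[2+:6] opcode=12 & 0x3f = 0xc; word=0x30
[0+:2] state=1 & 0x3 = 0x1; word=0x31
word = 0x31 → big-endian bytes:
  [0]=0x31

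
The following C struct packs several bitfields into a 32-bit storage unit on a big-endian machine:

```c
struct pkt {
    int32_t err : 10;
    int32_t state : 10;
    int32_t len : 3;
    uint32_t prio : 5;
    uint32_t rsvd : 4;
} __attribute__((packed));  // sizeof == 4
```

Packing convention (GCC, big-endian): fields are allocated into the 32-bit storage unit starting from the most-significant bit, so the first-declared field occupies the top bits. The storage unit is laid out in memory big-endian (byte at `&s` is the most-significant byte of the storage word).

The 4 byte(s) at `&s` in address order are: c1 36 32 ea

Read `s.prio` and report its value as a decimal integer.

[0]=0xc1 [1]=0x36 [2]=0x32 [3]=0xea (big-endian) → word 0xc13632ea
err:10 @ bit 22 → (0xc13632ea>>22)&0x3ff = 0x304
state:10 @ bit 12 → (0xc13632ea>>12)&0x3ff = 0x363
len:3 @ bit 9 → (0xc13632ea>>9)&0x7 = 0x1
prio:5 @ bit 4 → (0xc13632ea>>4)&0x1f = 0xe  ←
rsvd:4 @ bit 0 → (0xc13632ea>>0)&0xf = 0xa

14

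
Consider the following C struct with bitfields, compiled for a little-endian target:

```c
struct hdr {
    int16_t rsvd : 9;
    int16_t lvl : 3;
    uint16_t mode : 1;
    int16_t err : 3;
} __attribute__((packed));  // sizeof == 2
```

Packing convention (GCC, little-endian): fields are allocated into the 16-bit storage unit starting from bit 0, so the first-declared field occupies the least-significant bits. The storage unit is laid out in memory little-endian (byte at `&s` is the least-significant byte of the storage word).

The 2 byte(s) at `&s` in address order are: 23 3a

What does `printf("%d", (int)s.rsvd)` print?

35

[0]=0x23 [1]=0x3a (little-endian) → word 0x3a23
rsvd:9 @ bit 0 → (0x3a23>>0)&0x1ff = 0x23  ←
lvl:3 @ bit 9 → (0x3a23>>9)&0x7 = 0x5
mode:1 @ bit 12 → (0x3a23>>12)&0x1 = 0x1
err:3 @ bit 13 → (0x3a23>>13)&0x7 = 0x1
rsvd signed 9b, MSB=0: value = 35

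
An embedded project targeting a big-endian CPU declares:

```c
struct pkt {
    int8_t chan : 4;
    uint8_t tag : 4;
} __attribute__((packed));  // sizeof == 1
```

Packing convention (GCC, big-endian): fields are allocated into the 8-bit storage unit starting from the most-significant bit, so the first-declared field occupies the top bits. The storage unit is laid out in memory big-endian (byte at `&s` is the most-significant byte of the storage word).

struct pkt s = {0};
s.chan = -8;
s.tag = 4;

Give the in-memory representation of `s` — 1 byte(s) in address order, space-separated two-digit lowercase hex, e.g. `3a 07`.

chan (4b) val=-8 bits=0x8 at bit 4: 0x80
tag (4b) val=4 bits=0x4 at bit 0: 0x84
word = 0x84 → big-endian bytes:
  [0]=0x84

84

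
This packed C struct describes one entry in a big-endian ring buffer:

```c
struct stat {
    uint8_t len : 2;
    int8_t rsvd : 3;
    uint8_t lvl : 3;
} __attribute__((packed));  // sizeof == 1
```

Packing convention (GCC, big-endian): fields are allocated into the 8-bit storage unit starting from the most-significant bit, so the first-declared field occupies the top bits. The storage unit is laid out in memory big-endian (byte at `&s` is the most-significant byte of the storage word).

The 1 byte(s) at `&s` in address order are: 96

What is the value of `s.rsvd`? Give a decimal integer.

2

[0]=0x96 (big-endian) → word 0x96
len:2 @ bit 6 → (0x96>>6)&0x3 = 0x2
rsvd:3 @ bit 3 → (0x96>>3)&0x7 = 0x2  ←
lvl:3 @ bit 0 → (0x96>>0)&0x7 = 0x6
rsvd signed 3b, MSB=0: value = 2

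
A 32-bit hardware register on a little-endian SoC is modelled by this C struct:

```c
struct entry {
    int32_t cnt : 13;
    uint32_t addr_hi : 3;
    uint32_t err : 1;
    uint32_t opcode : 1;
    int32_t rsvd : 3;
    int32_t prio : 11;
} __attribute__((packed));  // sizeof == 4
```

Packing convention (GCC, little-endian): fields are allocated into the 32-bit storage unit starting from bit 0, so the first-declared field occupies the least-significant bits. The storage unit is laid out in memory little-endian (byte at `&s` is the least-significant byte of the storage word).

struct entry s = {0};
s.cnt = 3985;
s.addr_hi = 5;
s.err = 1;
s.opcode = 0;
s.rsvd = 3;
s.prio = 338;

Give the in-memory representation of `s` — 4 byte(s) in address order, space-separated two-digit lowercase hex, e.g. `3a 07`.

91 af 4d 2a

[0+:13] cnt=3985 & 0x1fff = 0xf91; word=0x00000f91
[13+:3] addr_hi=5 & 0x7 = 0x5; word=0x0000af91
[16+:1] err=1 & 0x1 = 0x1; word=0x0001af91
[17+:1] opcode=0 & 0x1 = 0x0; word=0x0001af91
[18+:3] rsvd=3 & 0x7 = 0x3; word=0x000daf91
[21+:11] prio=338 & 0x7ff = 0x152; word=0x2a4daf91
word = 0x2a4daf91 → little-endian bytes:
  [0]=0x91  [1]=0xaf  [2]=0x4d  [3]=0x2a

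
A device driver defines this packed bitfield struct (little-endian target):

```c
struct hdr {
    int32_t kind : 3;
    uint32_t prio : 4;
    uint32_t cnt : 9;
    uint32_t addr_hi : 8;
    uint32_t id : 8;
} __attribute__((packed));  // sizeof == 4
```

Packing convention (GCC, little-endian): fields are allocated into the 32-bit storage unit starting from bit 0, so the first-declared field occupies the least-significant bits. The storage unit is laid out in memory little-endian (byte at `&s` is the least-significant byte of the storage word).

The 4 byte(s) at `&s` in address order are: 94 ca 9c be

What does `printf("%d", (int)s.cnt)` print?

405

[0]=0x94 [1]=0xca [2]=0x9c [3]=0xbe (little-endian) → word 0xbe9cca94
kind [0+:3] = (word>>0) & 0x7 = 4
prio [3+:4] = (word>>3) & 0xf = 2
cnt [7+:9] = (word>>7) & 0x1ff = 405  ←
addr_hi [16+:8] = (word>>16) & 0xff = 156
id [24+:8] = (word>>24) & 0xff = 190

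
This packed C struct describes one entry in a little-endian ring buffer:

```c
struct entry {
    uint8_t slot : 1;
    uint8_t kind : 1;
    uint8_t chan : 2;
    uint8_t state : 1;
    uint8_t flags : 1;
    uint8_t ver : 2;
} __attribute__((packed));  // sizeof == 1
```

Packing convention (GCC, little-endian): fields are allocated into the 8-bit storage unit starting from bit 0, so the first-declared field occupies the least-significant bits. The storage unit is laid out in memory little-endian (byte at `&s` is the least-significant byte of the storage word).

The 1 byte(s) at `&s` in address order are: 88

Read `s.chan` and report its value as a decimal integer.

[0]=0x88 (little-endian) → word 0x88
slot [0+:1] = (word>>0) & 0x1 = 0
kind [1+:1] = (word>>1) & 0x1 = 0
chan [2+:2] = (word>>2) & 0x3 = 2  ←
state [4+:1] = (word>>4) & 0x1 = 0
flags [5+:1] = (word>>5) & 0x1 = 0
ver [6+:2] = (word>>6) & 0x3 = 2

2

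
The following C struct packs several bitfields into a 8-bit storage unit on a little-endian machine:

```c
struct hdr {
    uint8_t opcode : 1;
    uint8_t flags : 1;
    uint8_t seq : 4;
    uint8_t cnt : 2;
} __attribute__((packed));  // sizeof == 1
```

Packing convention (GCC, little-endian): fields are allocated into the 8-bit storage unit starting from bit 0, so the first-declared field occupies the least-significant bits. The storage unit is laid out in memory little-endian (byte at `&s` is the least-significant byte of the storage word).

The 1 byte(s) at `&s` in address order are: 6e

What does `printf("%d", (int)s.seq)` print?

11

[0]=0x6e (little-endian) → word 0x6e
opcode [0+:1] = (word>>0) & 0x1 = 0
flags [1+:1] = (word>>1) & 0x1 = 1
seq [2+:4] = (word>>2) & 0xf = 11  ←
cnt [6+:2] = (word>>6) & 0x3 = 1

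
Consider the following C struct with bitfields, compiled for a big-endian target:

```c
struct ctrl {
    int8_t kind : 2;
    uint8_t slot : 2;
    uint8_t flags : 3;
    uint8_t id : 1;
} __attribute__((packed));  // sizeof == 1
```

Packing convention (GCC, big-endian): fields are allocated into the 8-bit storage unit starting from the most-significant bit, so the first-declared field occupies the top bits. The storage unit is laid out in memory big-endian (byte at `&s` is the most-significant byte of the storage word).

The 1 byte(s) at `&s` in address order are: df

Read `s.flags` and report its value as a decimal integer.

7

[0]=0xdf (big-endian) → word 0xdf
kind:2 @ bit 6 → (0xdf>>6)&0x3 = 0x3
slot:2 @ bit 4 → (0xdf>>4)&0x3 = 0x1
flags:3 @ bit 1 → (0xdf>>1)&0x7 = 0x7  ←
id:1 @ bit 0 → (0xdf>>0)&0x1 = 0x1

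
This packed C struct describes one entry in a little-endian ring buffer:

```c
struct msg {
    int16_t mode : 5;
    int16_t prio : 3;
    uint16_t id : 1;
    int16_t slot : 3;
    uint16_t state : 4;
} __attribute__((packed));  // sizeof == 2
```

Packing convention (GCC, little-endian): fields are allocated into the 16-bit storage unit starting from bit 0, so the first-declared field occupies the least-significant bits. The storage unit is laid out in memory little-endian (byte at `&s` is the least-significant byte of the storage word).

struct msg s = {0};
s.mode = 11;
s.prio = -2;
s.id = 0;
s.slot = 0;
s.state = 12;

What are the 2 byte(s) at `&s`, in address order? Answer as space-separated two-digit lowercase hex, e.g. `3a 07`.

cb c0

[0+:5] mode=11 & 0x1f = 0xb; word=0x000b
[5+:3] prio=-2 & 0x7 = 0x6; word=0x00cb
[8+:1] id=0 & 0x1 = 0x0; word=0x00cb
[9+:3] slot=0 & 0x7 = 0x0; word=0x00cb
[12+:4] state=12 & 0xf = 0xc; word=0xc0cb
word = 0xc0cb → little-endian bytes:
  [0]=0xcb  [1]=0xc0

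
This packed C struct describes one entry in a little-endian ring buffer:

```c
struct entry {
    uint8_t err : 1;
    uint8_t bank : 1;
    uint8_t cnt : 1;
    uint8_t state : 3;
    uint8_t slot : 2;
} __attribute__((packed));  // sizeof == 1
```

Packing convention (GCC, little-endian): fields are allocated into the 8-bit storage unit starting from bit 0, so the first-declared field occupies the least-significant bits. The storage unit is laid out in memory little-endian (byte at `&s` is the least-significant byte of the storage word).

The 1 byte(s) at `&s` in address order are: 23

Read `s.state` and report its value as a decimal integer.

[0]=0x23 (little-endian) → word 0x23
err [0+:1] = (word>>0) & 0x1 = 1
bank [1+:1] = (word>>1) & 0x1 = 1
cnt [2+:1] = (word>>2) & 0x1 = 0
state [3+:3] = (word>>3) & 0x7 = 4  ←
slot [6+:2] = (word>>6) & 0x3 = 0

4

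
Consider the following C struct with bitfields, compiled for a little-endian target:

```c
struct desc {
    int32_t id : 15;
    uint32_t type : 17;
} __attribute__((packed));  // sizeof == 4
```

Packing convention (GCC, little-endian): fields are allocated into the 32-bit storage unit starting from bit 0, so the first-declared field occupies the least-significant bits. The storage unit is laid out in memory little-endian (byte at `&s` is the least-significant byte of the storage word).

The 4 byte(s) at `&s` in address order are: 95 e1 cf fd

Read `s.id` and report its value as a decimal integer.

[0]=0x95 [1]=0xe1 [2]=0xcf [3]=0xfd (little-endian) → word 0xfdcfe195
id [0+:15] = (word>>0) & 0x7fff = 24981  ←
type [15+:17] = (word>>15) & 0x1ffff = 129951
id signed 15b, MSB=1: 24981 - 32768 = -7787

-7787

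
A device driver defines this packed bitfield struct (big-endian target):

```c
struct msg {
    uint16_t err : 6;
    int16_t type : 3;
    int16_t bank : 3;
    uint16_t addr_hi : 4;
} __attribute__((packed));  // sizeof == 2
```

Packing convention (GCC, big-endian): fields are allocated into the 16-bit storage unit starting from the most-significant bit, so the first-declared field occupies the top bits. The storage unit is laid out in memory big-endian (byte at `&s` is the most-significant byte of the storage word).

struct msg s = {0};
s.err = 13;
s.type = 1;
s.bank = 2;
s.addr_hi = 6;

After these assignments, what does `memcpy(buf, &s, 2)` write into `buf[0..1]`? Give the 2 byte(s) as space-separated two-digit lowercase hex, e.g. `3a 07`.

34 a6

err (6b) val=13 bits=0xd at bit 10: 0x3400
type (3b) val=1 bits=0x1 at bit 7: 0x3480
bank (3b) val=2 bits=0x2 at bit 4: 0x34a0
addr_hi (4b) val=6 bits=0x6 at bit 0: 0x34a6
word = 0x34a6 → big-endian bytes:
  [0]=0x34  [1]=0xa6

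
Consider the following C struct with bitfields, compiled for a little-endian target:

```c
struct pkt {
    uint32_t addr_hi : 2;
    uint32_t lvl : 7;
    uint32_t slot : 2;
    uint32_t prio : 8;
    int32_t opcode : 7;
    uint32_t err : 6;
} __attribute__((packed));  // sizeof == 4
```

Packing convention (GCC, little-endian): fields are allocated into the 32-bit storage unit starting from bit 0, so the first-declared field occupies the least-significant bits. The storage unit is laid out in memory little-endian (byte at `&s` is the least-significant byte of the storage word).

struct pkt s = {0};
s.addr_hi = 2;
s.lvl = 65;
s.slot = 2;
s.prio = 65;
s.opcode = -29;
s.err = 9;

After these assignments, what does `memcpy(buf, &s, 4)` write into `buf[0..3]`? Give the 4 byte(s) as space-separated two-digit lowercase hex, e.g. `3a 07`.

addr_hi:2 = 2 → 0x2 << 0 → word 0x00000002
lvl:7 = 65 → 0x41 << 2 → word 0x00000106
slot:2 = 2 → 0x2 << 9 → word 0x00000506
prio:8 = 65 → 0x41 << 11 → word 0x00020d06
opcode:7 = -29 → 0x63 << 19 → word 0x031a0d06
err:6 = 9 → 0x9 << 26 → word 0x271a0d06
word = 0x271a0d06 → little-endian bytes:
  [0]=0x06  [1]=0x0d  [2]=0x1a  [3]=0x27

06 0d 1a 27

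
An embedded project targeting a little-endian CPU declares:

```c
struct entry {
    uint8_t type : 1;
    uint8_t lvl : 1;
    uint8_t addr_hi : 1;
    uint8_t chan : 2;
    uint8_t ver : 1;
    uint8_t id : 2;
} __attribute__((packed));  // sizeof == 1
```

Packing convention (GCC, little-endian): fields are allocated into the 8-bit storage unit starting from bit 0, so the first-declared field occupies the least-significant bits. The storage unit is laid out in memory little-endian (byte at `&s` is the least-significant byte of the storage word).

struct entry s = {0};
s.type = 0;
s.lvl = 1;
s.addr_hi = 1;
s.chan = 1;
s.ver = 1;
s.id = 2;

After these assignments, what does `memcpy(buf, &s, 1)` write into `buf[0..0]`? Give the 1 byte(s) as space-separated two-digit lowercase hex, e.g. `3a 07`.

type (1b) val=0 bits=0x0 at bit 0: 0x00
lvl (1b) val=1 bits=0x1 at bit 1: 0x02
addr_hi (1b) val=1 bits=0x1 at bit 2: 0x06
chan (2b) val=1 bits=0x1 at bit 3: 0x0e
ver (1b) val=1 bits=0x1 at bit 5: 0x2e
id (2b) val=2 bits=0x2 at bit 6: 0xae
word = 0xae → little-endian bytes:
  [0]=0xae

ae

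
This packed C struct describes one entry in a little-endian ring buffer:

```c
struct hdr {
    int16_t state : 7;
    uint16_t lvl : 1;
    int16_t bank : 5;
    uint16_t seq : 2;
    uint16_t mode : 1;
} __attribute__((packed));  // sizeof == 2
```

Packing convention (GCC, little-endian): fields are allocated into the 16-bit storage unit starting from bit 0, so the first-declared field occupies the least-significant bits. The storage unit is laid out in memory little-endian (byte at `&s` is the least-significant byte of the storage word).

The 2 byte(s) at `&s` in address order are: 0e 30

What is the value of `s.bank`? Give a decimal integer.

[0]=0x0e [1]=0x30 (little-endian) → word 0x300e
state:7 @ bit 0 → (0x300e>>0)&0x7f = 0xe
lvl:1 @ bit 7 → (0x300e>>7)&0x1 = 0x0
bank:5 @ bit 8 → (0x300e>>8)&0x1f = 0x10  ←
seq:2 @ bit 13 → (0x300e>>13)&0x3 = 0x1
mode:1 @ bit 15 → (0x300e>>15)&0x1 = 0x0
bank signed 5b, MSB=1: 16 - 32 = -16

-16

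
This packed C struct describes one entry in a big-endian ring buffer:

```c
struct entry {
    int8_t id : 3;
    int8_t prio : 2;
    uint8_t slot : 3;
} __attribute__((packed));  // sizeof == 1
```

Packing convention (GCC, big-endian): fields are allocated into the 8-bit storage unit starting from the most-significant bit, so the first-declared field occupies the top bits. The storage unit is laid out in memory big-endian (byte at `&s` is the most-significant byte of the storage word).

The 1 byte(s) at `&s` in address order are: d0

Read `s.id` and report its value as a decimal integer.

-2

[0]=0xd0 (big-endian) → word 0xd0
id:3 @ bit 5 → (0xd0>>5)&0x7 = 0x6  ←
prio:2 @ bit 3 → (0xd0>>3)&0x3 = 0x2
slot:3 @ bit 0 → (0xd0>>0)&0x7 = 0x0
id signed 3b, MSB=1: 6 - 8 = -2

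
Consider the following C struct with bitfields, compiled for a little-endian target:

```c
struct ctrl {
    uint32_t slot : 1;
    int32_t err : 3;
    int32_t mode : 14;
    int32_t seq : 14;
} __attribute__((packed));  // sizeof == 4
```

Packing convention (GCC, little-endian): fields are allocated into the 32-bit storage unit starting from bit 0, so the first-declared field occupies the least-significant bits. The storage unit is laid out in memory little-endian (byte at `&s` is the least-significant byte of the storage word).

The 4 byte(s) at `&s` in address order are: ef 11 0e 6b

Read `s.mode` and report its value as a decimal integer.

-7906

[0]=0xef [1]=0x11 [2]=0x0e [3]=0x6b (little-endian) → word 0x6b0e11ef
slot:1 @ bit 0 → (0x6b0e11ef>>0)&0x1 = 0x1
err:3 @ bit 1 → (0x6b0e11ef>>1)&0x7 = 0x7
mode:14 @ bit 4 → (0x6b0e11ef>>4)&0x3fff = 0x211e  ←
seq:14 @ bit 18 → (0x6b0e11ef>>18)&0x3fff = 0x1ac3
mode signed 14b, MSB=1: 8478 - 16384 = -7906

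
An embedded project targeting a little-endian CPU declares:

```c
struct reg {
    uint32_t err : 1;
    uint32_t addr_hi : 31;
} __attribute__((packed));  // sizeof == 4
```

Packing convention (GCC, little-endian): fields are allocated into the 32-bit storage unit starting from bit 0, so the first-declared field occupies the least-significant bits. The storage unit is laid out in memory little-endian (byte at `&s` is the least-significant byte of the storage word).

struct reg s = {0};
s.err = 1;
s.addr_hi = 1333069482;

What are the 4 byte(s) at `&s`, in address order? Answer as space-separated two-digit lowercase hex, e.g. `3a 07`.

55 0d ea 9e

err:1 = 1 → 0x1 << 0 → word 0x00000001
addr_hi:31 = 1333069482 → 0x4f7506aa << 1 → word 0x9eea0d55
word = 0x9eea0d55 → little-endian bytes:
  [0]=0x55  [1]=0x0d  [2]=0xea  [3]=0x9e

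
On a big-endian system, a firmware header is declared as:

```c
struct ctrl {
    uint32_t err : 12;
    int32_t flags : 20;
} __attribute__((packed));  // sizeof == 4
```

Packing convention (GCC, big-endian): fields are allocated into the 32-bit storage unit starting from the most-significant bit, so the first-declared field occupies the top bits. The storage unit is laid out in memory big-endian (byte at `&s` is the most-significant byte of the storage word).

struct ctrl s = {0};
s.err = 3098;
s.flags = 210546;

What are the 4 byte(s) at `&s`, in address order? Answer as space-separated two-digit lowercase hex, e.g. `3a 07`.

c1 a3 36 72

err (12b) val=3098 bits=0xc1a at bit 20: 0xc1a00000
flags (20b) val=210546 bits=0x33672 at bit 0: 0xc1a33672
word = 0xc1a33672 → big-endian bytes:
  [0]=0xc1  [1]=0xa3  [2]=0x36  [3]=0x72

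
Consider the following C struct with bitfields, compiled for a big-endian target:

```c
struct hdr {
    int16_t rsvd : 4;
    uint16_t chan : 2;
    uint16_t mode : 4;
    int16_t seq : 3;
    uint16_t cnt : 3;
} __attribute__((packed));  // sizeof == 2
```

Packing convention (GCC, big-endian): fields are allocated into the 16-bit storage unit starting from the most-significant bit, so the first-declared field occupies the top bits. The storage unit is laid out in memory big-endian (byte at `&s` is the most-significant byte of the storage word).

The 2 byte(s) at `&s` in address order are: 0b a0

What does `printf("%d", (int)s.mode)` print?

14

[0]=0x0b [1]=0xa0 (big-endian) → word 0x0ba0
rsvd:4 @ bit 12 → (0x0ba0>>12)&0xf = 0x0
chan:2 @ bit 10 → (0x0ba0>>10)&0x3 = 0x2
mode:4 @ bit 6 → (0x0ba0>>6)&0xf = 0xe  ←
seq:3 @ bit 3 → (0x0ba0>>3)&0x7 = 0x4
cnt:3 @ bit 0 → (0x0ba0>>0)&0x7 = 0x0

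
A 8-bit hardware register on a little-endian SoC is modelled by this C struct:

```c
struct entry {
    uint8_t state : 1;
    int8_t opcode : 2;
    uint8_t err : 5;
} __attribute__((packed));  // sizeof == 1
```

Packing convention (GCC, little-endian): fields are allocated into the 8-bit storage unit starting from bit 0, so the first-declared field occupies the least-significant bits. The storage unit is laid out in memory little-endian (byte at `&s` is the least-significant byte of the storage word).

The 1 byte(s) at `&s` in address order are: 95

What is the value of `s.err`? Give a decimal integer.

[0]=0x95 (little-endian) → word 0x95
state:1 @ bit 0 → (0x95>>0)&0x1 = 0x1
opcode:2 @ bit 1 → (0x95>>1)&0x3 = 0x2
err:5 @ bit 3 → (0x95>>3)&0x1f = 0x12  ←

18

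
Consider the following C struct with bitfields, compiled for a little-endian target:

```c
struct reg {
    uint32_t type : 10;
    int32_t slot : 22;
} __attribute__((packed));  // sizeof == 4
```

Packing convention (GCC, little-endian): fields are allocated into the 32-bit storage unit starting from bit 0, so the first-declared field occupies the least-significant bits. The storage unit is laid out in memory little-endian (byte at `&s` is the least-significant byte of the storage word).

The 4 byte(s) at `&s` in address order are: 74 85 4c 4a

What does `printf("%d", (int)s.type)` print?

[0]=0x74 [1]=0x85 [2]=0x4c [3]=0x4a (little-endian) → word 0x4a4c8574
type [0+:10] = (word>>0) & 0x3ff = 372  ←
slot [10+:22] = (word>>10) & 0x3fffff = 1217313

372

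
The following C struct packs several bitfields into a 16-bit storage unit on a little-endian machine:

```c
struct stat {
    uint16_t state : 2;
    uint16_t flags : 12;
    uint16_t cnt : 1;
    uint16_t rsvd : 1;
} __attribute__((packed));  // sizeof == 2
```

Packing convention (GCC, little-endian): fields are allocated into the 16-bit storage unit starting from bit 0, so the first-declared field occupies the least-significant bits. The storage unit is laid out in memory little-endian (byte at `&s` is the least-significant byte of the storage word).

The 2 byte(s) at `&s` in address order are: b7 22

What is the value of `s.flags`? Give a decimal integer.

2221

[0]=0xb7 [1]=0x22 (little-endian) → word 0x22b7
state [0+:2] = (word>>0) & 0x3 = 3
flags [2+:12] = (word>>2) & 0xfff = 2221  ←
cnt [14+:1] = (word>>14) & 0x1 = 0
rsvd [15+:1] = (word>>15) & 0x1 = 0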